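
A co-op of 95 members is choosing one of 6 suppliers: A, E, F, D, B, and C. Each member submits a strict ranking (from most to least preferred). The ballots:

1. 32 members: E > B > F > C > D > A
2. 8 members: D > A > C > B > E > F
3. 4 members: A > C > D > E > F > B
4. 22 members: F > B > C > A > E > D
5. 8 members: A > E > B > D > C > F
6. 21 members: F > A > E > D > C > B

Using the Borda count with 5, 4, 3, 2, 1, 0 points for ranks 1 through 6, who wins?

F

A: 32·0 + 8·4 + 4·5 + 22·2 + 8·5 + 21·4 = 220
E: 32·5 + 8·1 + 4·2 + 22·1 + 8·4 + 21·3 = 293
F: 32·3 + 8·0 + 4·1 + 22·5 + 8·0 + 21·5 = 315
D: 32·1 + 8·5 + 4·3 + 22·0 + 8·2 + 21·2 = 142
B: 32·4 + 8·2 + 4·0 + 22·4 + 8·3 + 21·0 = 256
C: 32·2 + 8·3 + 4·4 + 22·3 + 8·1 + 21·1 = 199
F has the highest Borda score (315).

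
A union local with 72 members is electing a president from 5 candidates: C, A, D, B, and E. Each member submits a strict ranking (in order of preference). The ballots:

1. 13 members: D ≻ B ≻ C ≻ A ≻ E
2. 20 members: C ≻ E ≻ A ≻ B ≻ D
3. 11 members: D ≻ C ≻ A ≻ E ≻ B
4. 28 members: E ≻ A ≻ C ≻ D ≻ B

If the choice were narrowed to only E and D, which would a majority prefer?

Voters preferring E to D: 48; preferring D to E: 24.
E wins the head-to-head.

E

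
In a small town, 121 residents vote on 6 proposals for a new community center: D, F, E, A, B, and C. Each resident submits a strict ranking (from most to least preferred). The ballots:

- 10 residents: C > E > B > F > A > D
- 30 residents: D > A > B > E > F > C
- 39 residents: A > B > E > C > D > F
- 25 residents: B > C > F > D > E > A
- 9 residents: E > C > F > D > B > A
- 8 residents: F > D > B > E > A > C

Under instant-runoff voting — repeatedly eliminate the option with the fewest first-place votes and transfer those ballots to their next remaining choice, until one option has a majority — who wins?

D

Round 1: D 30, F 8, E 9, A 39, B 25, C 10. Eliminate F.
Round 2: D 38, E 9, A 39, B 25, C 10. Eliminate E.
Round 3: D 38, A 39, B 25, C 19. Eliminate C.
Round 4: D 47, A 39, B 35. Eliminate B.
Round 5: D 72, A 49. D has a majority.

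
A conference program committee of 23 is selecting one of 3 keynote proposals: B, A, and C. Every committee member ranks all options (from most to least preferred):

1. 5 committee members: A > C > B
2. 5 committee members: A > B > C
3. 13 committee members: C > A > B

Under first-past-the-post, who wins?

First-place votes: B 0, A 10, C 13.
C has the most first-place votes.

C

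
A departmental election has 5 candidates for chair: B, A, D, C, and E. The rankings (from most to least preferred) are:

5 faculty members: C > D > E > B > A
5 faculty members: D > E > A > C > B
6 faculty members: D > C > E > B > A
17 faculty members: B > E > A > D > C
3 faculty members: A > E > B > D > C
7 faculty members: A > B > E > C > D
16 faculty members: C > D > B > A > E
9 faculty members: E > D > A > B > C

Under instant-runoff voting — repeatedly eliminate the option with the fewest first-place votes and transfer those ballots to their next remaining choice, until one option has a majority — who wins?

B

Round 1: B 17, A 10, D 11, C 21, E 9. Eliminate E.
Round 2: B 17, A 10, D 20, C 21. Eliminate A.
Round 3: B 27, D 20, C 21. Eliminate D.
Round 4: B 36, C 32. B has a majority.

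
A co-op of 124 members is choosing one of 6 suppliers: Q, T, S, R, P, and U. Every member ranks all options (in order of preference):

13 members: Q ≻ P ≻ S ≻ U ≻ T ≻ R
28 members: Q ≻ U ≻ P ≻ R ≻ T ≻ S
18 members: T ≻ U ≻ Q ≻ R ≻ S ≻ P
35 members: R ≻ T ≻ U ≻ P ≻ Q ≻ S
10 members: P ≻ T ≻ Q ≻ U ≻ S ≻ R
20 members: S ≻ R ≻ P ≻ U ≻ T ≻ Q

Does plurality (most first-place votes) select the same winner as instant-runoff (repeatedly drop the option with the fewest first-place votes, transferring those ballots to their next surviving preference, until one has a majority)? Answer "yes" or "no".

Plurality — first-place votes: Q 41, T 18, S 20, R 35, P 10, U 0. Winner: Q.
Instant-runoff — R1 Q 41, T 18, S 20, R 35, P 10, U 0 (U out); R2 Q 41, T 18, S 20, R 35, P 10 (P out); R3 Q 41, T 28, S 20, R 35 (S out); R4 Q 41, T 28, R 55 (T out); R5 Q 69, R 55 (Q winner). Winner: Q.
The two methods agree.

yes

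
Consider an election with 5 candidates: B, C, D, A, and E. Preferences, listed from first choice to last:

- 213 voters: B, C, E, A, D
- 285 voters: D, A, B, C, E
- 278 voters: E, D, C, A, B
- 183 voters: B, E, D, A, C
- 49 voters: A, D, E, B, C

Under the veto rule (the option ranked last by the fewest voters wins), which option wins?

A

Last-place votes: B 278, C 232, D 213, A 0, E 285.
A is ranked last by the fewest voters, so A wins.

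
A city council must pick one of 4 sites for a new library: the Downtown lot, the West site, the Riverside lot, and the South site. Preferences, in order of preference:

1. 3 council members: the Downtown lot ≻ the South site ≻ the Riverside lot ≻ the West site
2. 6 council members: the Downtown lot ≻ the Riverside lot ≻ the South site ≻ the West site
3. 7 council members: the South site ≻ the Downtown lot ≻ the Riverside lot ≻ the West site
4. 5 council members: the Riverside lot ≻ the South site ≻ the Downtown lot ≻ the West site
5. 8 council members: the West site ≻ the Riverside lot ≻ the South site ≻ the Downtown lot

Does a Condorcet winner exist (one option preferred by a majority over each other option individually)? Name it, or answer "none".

none

Checking pairwise contests:
the South site beats the Downtown lot 20–9.
the Downtown lot beats the West site 21–8.
the Downtown lot beats the Riverside lot 16–13.
the Riverside lot beats the South site 19–10.
Every option loses at least one head-to-head, so there is no Condorcet winner.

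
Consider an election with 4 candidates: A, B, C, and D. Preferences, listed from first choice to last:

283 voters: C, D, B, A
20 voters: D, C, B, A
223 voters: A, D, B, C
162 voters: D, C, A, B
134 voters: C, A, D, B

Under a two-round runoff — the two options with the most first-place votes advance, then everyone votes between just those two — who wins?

C

Round 1 first-place votes: A 223, B 0, C 417, D 182.
C and A advance.
Runoff: C is preferred to A by 599 voters; A by 223.
C wins the runoff.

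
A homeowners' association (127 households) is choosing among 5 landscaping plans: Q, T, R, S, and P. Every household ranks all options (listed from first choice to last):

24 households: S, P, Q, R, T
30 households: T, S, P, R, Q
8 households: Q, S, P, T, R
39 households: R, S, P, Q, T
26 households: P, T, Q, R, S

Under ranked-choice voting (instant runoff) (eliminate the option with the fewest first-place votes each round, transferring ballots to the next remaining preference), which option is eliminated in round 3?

Round 1: Q 8, T 30, R 39, S 24, P 26. Eliminate Q.
Round 2: T 30, R 39, S 32, P 26. Eliminate P.
Round 3: T 56, R 39, S 32. Eliminate S.

S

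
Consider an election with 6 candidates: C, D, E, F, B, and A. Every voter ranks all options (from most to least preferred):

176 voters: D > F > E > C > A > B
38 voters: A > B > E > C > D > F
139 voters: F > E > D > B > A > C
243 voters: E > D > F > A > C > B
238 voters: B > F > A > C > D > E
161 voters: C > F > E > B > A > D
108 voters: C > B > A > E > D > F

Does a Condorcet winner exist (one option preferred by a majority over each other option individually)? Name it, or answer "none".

Checking pairwise contests:
D beats C 558–545.
E beats D 689–414.
F beats E 714–389.
D beats F 565–538.
C beats B 688–415.
D beats A 558–545.
Every option loses at least one head-to-head, so there is no Condorcet winner.

none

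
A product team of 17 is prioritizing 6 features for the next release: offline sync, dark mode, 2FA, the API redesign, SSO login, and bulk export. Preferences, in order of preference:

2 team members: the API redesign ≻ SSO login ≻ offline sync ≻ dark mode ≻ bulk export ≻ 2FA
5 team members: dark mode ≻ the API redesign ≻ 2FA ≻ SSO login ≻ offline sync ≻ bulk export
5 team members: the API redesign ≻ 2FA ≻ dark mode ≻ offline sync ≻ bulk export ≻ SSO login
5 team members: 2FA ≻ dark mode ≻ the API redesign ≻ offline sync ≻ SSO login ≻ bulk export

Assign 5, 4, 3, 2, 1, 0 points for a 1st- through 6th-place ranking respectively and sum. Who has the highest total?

offline sync: 2·3 + 5·1 + 5·2 + 5·2 = 31
dark mode: 2·2 + 5·5 + 5·3 + 5·4 = 64
2FA: 2·0 + 5·3 + 5·4 + 5·5 = 60
the API redesign: 2·5 + 5·4 + 5·5 + 5·3 = 70
SSO login: 2·4 + 5·2 + 5·0 + 5·1 = 23
bulk export: 2·1 + 5·0 + 5·1 + 5·0 = 7
the API redesign has the highest Borda score (70).

the API redesign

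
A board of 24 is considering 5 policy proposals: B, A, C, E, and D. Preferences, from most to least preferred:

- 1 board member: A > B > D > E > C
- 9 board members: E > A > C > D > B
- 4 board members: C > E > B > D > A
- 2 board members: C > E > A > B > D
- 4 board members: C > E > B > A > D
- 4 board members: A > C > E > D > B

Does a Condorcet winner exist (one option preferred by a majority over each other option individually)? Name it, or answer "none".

none

Checking pairwise contests:
A beats B 16–8.
E beats A 19–5.
A beats C 14–10.
C beats E 14–10.
A beats D 20–4.
Every option loses at least one head-to-head, so there is no Condorcet winner.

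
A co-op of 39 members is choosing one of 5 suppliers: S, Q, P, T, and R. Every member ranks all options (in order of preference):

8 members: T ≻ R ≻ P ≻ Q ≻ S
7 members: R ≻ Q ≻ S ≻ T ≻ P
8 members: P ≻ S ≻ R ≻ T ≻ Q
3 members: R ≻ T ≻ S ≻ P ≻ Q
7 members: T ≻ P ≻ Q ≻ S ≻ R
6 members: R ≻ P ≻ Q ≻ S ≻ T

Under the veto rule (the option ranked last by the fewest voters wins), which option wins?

T

Last-place votes: S 8, Q 11, P 7, T 6, R 7.
T is ranked last by the fewest voters, so T wins.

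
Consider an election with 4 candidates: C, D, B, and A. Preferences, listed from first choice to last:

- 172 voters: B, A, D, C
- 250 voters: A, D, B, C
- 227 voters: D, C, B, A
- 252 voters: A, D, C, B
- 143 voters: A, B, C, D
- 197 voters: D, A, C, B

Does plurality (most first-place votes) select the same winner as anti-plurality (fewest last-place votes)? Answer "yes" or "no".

no

Plurality — first-place votes: C 0, D 424, B 172, A 645. Winner: A.
Anti-plurality — last-place votes: C 422, D 143, B 449, A 227. Winner: D.
The two methods disagree.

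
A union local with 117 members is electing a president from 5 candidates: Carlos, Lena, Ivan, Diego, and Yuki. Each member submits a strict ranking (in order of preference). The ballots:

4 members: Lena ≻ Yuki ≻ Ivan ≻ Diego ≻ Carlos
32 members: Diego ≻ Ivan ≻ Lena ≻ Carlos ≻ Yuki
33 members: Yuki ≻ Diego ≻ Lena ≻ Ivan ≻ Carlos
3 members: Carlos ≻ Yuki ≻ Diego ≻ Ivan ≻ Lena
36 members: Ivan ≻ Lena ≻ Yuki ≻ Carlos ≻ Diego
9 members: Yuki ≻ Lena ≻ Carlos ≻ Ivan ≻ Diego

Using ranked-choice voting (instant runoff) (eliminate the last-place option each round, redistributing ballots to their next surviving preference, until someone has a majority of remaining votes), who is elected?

Round 1: Carlos 3, Lena 4, Ivan 36, Diego 32, Yuki 42. Eliminate Carlos.
Round 2: Lena 4, Ivan 36, Diego 32, Yuki 45. Eliminate Lena.
Round 3: Ivan 36, Diego 32, Yuki 49. Eliminate Diego.
Round 4: Ivan 68, Yuki 49. Ivan has a majority.

Ivan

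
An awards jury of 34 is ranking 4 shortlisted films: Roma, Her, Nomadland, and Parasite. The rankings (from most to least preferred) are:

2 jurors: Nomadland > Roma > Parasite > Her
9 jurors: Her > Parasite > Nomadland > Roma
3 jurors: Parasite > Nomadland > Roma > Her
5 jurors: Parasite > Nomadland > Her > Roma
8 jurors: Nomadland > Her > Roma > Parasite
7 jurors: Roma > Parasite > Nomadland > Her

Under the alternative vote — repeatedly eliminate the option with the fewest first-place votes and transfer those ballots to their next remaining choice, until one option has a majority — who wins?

Parasite

Round 1: Roma 7, Her 9, Nomadland 10, Parasite 8. Eliminate Roma.
Round 2: Her 9, Nomadland 10, Parasite 15. Eliminate Her.
Round 3: Nomadland 10, Parasite 24. Parasite has a majority.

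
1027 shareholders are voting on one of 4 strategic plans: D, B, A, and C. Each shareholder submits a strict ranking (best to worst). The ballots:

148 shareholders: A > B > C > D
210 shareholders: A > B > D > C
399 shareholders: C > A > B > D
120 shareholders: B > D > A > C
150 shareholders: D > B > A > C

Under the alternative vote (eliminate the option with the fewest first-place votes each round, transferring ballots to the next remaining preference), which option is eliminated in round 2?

Round 1: D 150, B 120, A 358, C 399. Eliminate B.
Round 2: D 270, A 358, C 399. Eliminate D.

D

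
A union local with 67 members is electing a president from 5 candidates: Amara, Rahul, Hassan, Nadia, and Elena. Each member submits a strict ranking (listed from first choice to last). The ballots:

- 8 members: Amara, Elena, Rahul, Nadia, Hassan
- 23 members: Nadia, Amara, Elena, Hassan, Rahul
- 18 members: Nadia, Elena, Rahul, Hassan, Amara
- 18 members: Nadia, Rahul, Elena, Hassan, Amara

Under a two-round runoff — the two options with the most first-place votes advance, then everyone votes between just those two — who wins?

Round 1 first-place votes: Amara 8, Rahul 0, Hassan 0, Nadia 59, Elena 0.
Nadia and Amara advance.
Runoff: Nadia is preferred to Amara by 59 voters; Amara by 8.
Nadia wins the runoff.

Nadia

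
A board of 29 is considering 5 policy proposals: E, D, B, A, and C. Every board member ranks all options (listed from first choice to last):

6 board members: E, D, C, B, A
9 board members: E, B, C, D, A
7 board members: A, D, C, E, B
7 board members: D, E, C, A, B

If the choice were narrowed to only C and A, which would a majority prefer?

C

Voters preferring C to A: 22; preferring A to C: 7.
C wins the head-to-head.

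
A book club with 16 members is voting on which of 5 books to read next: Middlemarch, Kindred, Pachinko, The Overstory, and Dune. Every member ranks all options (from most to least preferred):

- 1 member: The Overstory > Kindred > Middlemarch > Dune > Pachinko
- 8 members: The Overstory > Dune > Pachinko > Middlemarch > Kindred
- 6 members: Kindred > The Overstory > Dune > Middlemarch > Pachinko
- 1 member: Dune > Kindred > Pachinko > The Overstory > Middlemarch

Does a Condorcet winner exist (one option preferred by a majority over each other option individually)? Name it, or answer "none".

The Overstory

The Overstory vs Middlemarch: 16–0 for The Overstory.
The Overstory vs Kindred: 9–7 for The Overstory.
The Overstory vs Pachinko: 15–1 for The Overstory.
The Overstory vs Dune: 15–1 for The Overstory.
The Overstory beats every other option head-to-head.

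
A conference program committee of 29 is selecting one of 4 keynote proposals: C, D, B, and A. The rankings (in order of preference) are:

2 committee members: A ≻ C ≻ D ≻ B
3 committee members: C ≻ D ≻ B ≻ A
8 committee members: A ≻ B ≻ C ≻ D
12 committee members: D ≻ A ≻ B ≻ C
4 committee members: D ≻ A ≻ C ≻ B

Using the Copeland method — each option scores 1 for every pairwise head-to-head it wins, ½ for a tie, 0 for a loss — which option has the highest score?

C: loses to D, B, and A → score 0.
D: beats C, B, and A → score 3.
B: beats C; loses to D and A → score 1.
A: beats C and B; loses to D → score 2.
D has the best pairwise record.

D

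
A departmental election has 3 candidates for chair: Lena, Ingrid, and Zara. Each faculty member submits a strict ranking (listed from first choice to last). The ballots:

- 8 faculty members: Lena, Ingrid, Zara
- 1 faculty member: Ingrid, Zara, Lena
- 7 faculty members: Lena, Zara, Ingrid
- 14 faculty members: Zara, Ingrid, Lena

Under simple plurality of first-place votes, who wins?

First-place votes: Lena 15, Ingrid 1, Zara 14.
Lena has the most first-place votes.

Lena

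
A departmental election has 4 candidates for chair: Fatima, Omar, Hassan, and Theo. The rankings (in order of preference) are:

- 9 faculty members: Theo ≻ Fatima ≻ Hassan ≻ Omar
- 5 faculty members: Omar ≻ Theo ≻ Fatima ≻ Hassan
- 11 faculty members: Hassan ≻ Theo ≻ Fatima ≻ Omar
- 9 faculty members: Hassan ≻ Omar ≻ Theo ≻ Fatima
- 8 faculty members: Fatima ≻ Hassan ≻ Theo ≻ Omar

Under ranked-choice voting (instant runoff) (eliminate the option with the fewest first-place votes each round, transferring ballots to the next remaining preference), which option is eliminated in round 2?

Round 1: Fatima 8, Omar 5, Hassan 20, Theo 9. Eliminate Omar.
Round 2: Fatima 8, Hassan 20, Theo 14. Eliminate Fatima.

Fatima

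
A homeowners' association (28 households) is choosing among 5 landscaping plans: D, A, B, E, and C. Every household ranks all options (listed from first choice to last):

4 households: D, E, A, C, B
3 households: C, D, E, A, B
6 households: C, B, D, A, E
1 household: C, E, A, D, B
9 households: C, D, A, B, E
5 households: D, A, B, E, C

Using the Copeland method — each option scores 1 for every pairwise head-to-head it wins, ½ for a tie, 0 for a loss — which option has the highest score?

C

D: beats A, B, and E; loses to C → score 3.
A: beats B and E; loses to D and C → score 2.
B: beats E; loses to D, A, and C → score 1.
E: loses to D, A, B, and C → score 0.
C: beats D, A, B, and E → score 4.
C has the best pairwise record.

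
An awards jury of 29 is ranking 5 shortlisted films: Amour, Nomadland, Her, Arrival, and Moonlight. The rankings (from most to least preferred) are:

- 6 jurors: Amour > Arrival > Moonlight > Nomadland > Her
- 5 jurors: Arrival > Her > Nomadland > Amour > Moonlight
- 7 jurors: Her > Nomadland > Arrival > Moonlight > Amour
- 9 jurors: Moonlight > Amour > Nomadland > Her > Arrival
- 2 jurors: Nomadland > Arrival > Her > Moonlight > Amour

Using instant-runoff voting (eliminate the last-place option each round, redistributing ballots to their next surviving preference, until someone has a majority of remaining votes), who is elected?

Arrival

Round 1: Amour 6, Nomadland 2, Her 7, Arrival 5, Moonlight 9. Eliminate Nomadland.
Round 2: Amour 6, Her 7, Arrival 7, Moonlight 9. Eliminate Amour.
Round 3: Her 7, Arrival 13, Moonlight 9. Eliminate Her.
Round 4: Arrival 20, Moonlight 9. Arrival has a majority.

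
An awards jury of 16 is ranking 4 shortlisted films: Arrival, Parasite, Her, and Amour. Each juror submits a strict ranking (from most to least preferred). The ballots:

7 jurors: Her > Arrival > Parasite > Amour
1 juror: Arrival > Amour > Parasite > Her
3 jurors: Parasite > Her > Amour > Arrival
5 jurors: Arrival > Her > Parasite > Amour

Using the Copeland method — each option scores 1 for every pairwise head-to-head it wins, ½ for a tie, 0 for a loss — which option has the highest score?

Her

Arrival: beats Parasite and Amour; loses to Her → score 2.
Parasite: beats Amour; loses to Arrival and Her → score 1.
Her: beats Arrival, Parasite, and Amour → score 3.
Amour: loses to Arrival, Parasite, and Her → score 0.
Her has the best pairwise record.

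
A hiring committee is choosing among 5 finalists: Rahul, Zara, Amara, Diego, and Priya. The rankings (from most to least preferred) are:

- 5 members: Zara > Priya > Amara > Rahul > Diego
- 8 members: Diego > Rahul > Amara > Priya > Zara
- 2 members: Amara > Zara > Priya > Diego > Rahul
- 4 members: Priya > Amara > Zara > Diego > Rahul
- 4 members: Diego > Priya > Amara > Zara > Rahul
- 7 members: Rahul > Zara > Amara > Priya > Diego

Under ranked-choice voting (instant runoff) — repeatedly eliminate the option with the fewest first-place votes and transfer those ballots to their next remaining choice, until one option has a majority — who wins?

Round 1: Rahul 7, Zara 5, Amara 2, Diego 12, Priya 4. Eliminate Amara.
Round 2: Rahul 7, Zara 7, Diego 12, Priya 4. Eliminate Priya.
Round 3: Rahul 7, Zara 11, Diego 12. Eliminate Rahul.
Round 4: Zara 18, Diego 12. Zara has a majority.

Zara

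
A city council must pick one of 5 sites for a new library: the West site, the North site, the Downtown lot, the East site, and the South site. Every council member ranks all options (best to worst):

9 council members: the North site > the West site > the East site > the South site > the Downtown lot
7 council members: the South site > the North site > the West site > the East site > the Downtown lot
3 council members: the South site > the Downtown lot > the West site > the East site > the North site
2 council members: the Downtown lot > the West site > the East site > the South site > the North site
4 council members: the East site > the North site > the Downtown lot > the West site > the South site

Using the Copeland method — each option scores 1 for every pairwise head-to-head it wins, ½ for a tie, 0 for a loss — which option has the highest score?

the North site

the West site: beats the Downtown lot, the East site, and the South site; loses to the North site → score 3.
the North site: beats the West site, the Downtown lot, the East site, and the South site → score 4.
the Downtown lot: loses to the West site, the North site, the East site, and the South site → score 0.
the East site: beats the Downtown lot and the South site; loses to the West site and the North site → score 2.
the South site: beats the Downtown lot; loses to the West site, the North site, and the East site → score 1.
the North site has the best pairwise record.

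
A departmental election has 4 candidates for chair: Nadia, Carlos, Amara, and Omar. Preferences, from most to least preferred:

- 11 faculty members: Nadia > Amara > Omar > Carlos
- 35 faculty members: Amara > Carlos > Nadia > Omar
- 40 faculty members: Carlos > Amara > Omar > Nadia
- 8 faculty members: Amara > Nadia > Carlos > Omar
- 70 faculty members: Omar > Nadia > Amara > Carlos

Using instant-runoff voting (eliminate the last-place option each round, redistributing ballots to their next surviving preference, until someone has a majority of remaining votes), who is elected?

Amara

Round 1: Nadia 11, Carlos 40, Amara 43, Omar 70. Eliminate Nadia.
Round 2: Carlos 40, Amara 54, Omar 70. Eliminate Carlos.
Round 3: Amara 94, Omar 70. Amara has a majority.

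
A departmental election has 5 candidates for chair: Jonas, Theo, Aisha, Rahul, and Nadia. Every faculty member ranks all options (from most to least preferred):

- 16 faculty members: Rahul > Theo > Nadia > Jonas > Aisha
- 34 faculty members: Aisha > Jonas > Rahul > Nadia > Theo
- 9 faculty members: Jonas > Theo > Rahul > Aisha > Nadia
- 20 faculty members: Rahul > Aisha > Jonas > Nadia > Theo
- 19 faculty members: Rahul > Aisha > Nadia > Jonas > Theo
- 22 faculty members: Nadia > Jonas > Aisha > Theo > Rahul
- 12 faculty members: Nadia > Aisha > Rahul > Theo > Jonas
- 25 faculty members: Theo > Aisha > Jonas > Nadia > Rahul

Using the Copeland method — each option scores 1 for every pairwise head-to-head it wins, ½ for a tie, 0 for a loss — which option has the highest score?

Aisha

Jonas: beats Theo, Rahul, and Nadia; loses to Aisha → score 3.
Theo: loses to Jonas, Aisha, Rahul, and Nadia → score 0.
Aisha: beats Jonas, Theo, Rahul, and Nadia → score 4.
Rahul: beats Theo and Nadia; loses to Jonas and Aisha → score 2.
Nadia: beats Theo; loses to Jonas, Aisha, and Rahul → score 1.
Aisha has the best pairwise record.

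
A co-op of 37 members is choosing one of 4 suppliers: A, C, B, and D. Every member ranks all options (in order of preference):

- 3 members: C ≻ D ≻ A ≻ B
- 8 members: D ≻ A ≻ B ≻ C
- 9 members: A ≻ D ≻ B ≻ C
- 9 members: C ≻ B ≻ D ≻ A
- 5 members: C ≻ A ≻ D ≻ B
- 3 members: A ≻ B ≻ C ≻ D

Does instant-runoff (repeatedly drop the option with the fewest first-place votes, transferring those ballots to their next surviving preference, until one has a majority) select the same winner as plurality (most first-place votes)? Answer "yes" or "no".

no

Instant-runoff — R1 A 12, C 17, B 0, D 8 (B out); R2 A 12, C 17, D 8 (D out); R3 A 20, C 17 (A winner). Winner: A.
Plurality — first-place votes: A 12, C 17, B 0, D 8. Winner: C.
The two methods disagree.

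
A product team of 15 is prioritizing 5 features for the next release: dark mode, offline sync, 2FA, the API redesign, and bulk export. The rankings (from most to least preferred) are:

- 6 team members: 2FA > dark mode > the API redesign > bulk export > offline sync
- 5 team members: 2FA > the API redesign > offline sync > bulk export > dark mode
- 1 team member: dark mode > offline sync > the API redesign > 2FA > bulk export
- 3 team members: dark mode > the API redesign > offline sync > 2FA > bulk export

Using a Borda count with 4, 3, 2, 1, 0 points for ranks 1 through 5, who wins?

2FA

dark mode: 6·3 + 5·0 + 1·4 + 3·4 = 34
offline sync: 6·0 + 5·2 + 1·3 + 3·2 = 19
2FA: 6·4 + 5·4 + 1·1 + 3·1 = 48
the API redesign: 6·2 + 5·3 + 1·2 + 3·3 = 38
bulk export: 6·1 + 5·1 + 1·0 + 3·0 = 11
2FA has the highest Borda score (48).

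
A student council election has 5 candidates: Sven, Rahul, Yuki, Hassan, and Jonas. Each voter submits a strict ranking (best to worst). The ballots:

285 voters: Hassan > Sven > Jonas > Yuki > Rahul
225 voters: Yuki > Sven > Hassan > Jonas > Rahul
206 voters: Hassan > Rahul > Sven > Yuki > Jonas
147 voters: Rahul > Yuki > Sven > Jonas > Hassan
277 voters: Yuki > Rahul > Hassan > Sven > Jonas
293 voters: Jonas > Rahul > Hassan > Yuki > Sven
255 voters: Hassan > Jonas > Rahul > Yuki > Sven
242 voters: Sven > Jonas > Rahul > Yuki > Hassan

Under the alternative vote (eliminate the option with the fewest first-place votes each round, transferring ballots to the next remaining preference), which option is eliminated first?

Rahul

Round 1: Sven 242, Rahul 147, Yuki 502, Hassan 746, Jonas 293. Eliminate Rahul.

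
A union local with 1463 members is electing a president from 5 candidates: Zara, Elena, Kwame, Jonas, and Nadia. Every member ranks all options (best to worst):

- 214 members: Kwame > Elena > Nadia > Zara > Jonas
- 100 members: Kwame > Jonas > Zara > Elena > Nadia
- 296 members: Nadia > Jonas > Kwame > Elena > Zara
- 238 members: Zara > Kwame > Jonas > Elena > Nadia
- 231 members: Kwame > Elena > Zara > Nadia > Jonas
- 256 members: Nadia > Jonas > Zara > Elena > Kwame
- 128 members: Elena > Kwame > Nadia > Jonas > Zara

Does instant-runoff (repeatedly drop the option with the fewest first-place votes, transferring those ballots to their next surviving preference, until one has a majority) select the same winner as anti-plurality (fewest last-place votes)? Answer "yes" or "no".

no

Instant-runoff — R1 Zara 238, Elena 128, Kwame 545, Jonas 0, Nadia 552 (Jonas out); R2 Zara 238, Elena 128, Kwame 545, Nadia 552 (Elena out); R3 Zara 238, Kwame 673, Nadia 552 (Zara out); R4 Kwame 911, Nadia 552 (Kwame winner). Winner: Kwame.
Anti-plurality — last-place votes: Zara 424, Elena 0, Kwame 256, Jonas 445, Nadia 338. Winner: Elena.
The two methods disagree.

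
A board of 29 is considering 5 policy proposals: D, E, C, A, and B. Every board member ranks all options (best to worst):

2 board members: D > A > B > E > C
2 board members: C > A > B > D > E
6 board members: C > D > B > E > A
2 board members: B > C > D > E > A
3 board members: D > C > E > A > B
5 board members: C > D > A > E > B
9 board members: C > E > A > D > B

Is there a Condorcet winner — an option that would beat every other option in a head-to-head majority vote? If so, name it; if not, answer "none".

C

C vs D: 24–5 for C.
C vs E: 27–2 for C.
C vs A: 27–2 for C.
C vs B: 25–4 for C.
C beats every other option head-to-head.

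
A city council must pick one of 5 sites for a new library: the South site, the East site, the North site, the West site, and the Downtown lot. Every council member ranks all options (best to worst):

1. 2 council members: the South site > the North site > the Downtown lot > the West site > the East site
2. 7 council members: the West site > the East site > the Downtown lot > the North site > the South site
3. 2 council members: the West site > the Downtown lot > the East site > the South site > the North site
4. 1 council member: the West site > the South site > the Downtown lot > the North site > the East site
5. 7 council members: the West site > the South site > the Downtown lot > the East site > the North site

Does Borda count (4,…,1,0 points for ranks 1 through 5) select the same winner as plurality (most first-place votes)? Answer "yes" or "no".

Borda — scores: the South site 34, the East site 32, the North site 14, the West site 70, the Downtown lot 40. Winner: the West site.
Plurality — first-place votes: the South site 2, the East site 0, the North site 0, the West site 17, the Downtown lot 0. Winner: the West site.
The two methods agree.

yes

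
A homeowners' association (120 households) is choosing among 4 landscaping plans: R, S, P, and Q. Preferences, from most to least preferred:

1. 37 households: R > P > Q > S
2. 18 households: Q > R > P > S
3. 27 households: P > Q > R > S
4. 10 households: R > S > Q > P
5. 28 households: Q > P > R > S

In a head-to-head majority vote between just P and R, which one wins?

R

Voters preferring P to R: 55; preferring R to P: 65.
R wins the head-to-head.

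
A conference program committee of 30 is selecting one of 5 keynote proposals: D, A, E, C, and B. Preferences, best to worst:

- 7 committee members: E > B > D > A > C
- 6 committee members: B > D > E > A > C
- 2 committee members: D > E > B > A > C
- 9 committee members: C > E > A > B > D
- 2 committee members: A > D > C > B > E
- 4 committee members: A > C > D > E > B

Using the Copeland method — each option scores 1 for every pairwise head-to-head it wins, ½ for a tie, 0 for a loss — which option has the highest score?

E

D: beats C; ties A; loses to E and B → score 1.5.
A: beats C; ties D and B; loses to E → score 2.
E: beats D, A, and B; ties C → score 3.5.
C: ties E and B; loses to D and A → score 1.
B: beats D; ties A and C; loses to E → score 2.
E has the best pairwise record.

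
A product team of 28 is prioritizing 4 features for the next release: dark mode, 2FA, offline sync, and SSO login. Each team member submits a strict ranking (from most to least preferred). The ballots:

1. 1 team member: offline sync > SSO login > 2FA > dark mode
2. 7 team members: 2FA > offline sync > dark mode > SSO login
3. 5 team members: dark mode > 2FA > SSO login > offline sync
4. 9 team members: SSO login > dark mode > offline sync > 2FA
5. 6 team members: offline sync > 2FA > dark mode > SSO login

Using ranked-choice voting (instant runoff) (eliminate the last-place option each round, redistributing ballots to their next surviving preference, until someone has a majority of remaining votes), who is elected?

2FA

Round 1: dark mode 5, 2FA 7, offline sync 7, SSO login 9. Eliminate dark mode.
Round 2: 2FA 12, offline sync 7, SSO login 9. Eliminate offline sync.
Round 3: 2FA 18, SSO login 10. 2FA has a majority.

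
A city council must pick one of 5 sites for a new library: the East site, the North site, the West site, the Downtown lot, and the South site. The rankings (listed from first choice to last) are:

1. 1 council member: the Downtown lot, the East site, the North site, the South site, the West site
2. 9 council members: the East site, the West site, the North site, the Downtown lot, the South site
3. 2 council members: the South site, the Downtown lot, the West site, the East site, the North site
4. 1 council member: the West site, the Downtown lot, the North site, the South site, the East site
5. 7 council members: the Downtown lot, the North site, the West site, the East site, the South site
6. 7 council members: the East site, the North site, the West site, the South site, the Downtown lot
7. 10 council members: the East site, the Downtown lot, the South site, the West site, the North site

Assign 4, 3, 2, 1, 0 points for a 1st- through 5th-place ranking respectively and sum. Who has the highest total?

the East site

the East site: 1·3 + 9·4 + 2·1 + 1·0 + 7·1 + 7·4 + 10·4 = 116
the North site: 1·2 + 9·2 + 2·0 + 1·2 + 7·3 + 7·3 + 10·0 = 64
the West site: 1·0 + 9·3 + 2·2 + 1·4 + 7·2 + 7·2 + 10·1 = 73
the Downtown lot: 1·4 + 9·1 + 2·3 + 1·3 + 7·4 + 7·0 + 10·3 = 80
the South site: 1·1 + 9·0 + 2·4 + 1·1 + 7·0 + 7·1 + 10·2 = 37
the East site has the highest Borda score (116).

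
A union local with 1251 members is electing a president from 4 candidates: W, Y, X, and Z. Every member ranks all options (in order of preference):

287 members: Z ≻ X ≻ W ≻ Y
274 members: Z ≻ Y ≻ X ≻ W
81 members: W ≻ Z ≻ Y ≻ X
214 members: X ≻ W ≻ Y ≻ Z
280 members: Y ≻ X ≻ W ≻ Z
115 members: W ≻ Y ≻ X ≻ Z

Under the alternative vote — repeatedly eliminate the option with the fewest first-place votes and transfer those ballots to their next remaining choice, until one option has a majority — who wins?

Z

Round 1: W 196, Y 280, X 214, Z 561. Eliminate W.
Round 2: Y 395, X 214, Z 642. Z has a majority.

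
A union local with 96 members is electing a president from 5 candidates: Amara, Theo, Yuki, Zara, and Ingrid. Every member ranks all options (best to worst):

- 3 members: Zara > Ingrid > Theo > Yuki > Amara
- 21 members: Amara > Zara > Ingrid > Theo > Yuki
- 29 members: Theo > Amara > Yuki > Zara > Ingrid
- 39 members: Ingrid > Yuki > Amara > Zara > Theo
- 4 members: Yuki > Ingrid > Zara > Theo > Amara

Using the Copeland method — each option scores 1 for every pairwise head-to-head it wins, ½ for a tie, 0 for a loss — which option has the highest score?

Amara

Amara: beats Theo, Yuki, Zara, and Ingrid → score 4.
Theo: beats Yuki; loses to Amara, Zara, and Ingrid → score 1.
Yuki: beats Zara; loses to Amara, Theo, and Ingrid → score 1.
Zara: beats Theo and Ingrid; loses to Amara and Yuki → score 2.
Ingrid: beats Theo and Yuki; loses to Amara and Zara → score 2.
Amara has the best pairwise record.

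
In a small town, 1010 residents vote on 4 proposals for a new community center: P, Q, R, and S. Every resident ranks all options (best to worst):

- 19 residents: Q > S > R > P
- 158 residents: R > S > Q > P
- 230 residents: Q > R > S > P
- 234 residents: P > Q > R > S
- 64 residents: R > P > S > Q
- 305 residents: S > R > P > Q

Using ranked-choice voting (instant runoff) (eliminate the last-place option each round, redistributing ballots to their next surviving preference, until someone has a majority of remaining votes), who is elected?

S

Round 1: P 234, Q 249, R 222, S 305. Eliminate R.
Round 2: P 298, Q 249, S 463. Eliminate Q.
Round 3: P 298, S 712. S has a majority.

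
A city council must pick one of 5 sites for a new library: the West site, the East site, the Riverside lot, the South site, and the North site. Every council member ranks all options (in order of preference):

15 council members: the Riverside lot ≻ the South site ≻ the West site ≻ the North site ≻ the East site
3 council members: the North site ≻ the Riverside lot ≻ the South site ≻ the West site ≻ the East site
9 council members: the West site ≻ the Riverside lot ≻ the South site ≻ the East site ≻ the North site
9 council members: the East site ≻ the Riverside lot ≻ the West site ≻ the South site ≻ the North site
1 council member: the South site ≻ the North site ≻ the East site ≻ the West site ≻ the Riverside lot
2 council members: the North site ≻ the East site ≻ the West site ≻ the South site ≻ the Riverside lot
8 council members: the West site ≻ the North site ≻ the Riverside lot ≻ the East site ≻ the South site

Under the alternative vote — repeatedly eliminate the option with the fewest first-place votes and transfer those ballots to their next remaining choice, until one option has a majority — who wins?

the Riverside lot

Round 1: the West site 17, the East site 9, the Riverside lot 15, the South site 1, the North site 5. Eliminate the South site.
Round 2: the West site 17, the East site 9, the Riverside lot 15, the North site 6. Eliminate the North site.
Round 3: the West site 17, the East site 12, the Riverside lot 18. Eliminate the East site.
Round 4: the West site 20, the Riverside lot 27. The Riverside lot has a majority.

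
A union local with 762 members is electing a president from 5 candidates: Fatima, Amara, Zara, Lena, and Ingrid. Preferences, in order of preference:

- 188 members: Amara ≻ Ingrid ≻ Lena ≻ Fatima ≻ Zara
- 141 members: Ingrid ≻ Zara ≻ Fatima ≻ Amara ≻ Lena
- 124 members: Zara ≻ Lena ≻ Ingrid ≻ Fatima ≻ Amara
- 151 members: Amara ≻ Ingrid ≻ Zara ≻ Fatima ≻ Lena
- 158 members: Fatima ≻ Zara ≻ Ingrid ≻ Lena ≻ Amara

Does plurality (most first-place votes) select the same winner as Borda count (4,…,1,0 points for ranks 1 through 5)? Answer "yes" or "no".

no

Plurality — first-place votes: Fatima 158, Amara 339, Zara 124, Lena 0, Ingrid 141. Winner: Amara.
Borda — scores: Fatima 1377, Amara 1497, Zara 1695, Lena 906, Ingrid 2145. Winner: Ingrid.
The two methods disagree.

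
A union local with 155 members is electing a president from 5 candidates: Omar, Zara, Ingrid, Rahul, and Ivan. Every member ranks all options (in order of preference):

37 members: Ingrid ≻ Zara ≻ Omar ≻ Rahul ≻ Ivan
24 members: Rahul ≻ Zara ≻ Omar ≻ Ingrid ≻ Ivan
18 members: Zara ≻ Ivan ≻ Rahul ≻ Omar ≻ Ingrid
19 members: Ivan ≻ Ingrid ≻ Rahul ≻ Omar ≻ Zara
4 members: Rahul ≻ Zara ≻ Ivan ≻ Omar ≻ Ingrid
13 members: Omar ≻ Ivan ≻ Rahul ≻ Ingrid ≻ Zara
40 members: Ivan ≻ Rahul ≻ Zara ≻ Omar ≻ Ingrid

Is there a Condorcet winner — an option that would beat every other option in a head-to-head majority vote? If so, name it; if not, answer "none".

Checking pairwise contests:
Zara beats Omar 123–32.
Rahul beats Zara 100–55.
Omar beats Ingrid 99–56.
Ivan beats Rahul 90–65.
Zara beats Ivan 83–72.
Every option loses at least one head-to-head, so there is no Condorcet winner.

none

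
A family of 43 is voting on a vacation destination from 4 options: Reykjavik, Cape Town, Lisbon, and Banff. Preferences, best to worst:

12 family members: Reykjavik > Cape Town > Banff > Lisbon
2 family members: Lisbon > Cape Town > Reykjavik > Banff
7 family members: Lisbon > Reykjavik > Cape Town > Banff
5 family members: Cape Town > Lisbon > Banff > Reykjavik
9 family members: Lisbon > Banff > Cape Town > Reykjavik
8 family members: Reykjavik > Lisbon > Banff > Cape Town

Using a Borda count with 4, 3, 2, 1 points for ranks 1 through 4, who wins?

Reykjavik: 12·4 + 2·2 + 7·3 + 5·1 + 9·1 + 8·4 = 119
Cape Town: 12·3 + 2·3 + 7·2 + 5·4 + 9·2 + 8·1 = 102
Lisbon: 12·1 + 2·4 + 7·4 + 5·3 + 9·4 + 8·3 = 123
Banff: 12·2 + 2·1 + 7·1 + 5·2 + 9·3 + 8·2 = 86
Lisbon has the highest Borda score (123).

Lisbon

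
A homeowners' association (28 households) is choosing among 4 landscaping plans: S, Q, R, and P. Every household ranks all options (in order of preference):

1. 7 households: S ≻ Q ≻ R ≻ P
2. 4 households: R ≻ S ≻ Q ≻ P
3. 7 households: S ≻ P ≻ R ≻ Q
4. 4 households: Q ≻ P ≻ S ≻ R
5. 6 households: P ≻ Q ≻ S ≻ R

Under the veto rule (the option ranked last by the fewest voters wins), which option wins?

Last-place votes: S 0, Q 7, R 10, P 11.
S is ranked last by the fewest voters, so S wins.

S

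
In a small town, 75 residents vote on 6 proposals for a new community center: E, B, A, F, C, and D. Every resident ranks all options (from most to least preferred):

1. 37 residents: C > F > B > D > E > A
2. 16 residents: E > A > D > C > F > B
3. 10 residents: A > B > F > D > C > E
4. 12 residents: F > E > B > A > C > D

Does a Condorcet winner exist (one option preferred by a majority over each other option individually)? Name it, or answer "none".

none

Checking pairwise contests:
B beats E 47–28.
F beats B 65–10.
E beats A 65–10.
C beats F 53–22.
A beats C 38–37.
B beats D 59–16.
Every option loses at least one head-to-head, so there is no Condorcet winner.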